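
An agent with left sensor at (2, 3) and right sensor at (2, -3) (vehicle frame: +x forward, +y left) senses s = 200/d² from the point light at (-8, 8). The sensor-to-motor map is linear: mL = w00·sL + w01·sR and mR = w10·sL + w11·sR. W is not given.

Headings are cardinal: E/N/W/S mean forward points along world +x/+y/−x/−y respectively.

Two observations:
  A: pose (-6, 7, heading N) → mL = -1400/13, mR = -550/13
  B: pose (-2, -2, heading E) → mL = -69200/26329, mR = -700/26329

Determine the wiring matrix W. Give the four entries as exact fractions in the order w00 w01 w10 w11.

obs A: pose=(-6,7,N) → sL=100, sR=100/13, mL=-1400/13, mR=-550/13
obs B: pose=(-2,-2,E) → sL=200/113, sR=200/233, mL=-69200/26329, mR=-700/26329
sensor matrix S = [[100, 100/13], [200/113, 200/233]]; det S = 24720000/342277
solve [mL_A; mL_B] = S·[w00; w01] and [mR_A; mR_B] = S·[w10; w11]:
  w00 = -1, w01 = -1, w10 = -1/2, w11 = 1

-1 -1 -1/2 1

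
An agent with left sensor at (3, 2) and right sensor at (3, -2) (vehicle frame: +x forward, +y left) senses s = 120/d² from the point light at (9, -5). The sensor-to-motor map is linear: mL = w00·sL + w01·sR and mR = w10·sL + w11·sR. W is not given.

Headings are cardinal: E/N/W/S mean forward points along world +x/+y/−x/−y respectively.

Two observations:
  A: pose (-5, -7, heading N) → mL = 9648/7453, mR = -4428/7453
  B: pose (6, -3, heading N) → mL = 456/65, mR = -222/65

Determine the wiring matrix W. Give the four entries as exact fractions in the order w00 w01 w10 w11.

obs A: pose=(-5,-7,N) → sL=120/257, sR=24/29, mL=9648/7453, mR=-4428/7453
obs B: pose=(6,-3,N) → sL=12/5, sR=60/13, mL=456/65, mR=-222/65
sensor matrix S = [[120/257, 24/29], [12/5, 60/13]]; det S = 81792/484445
solve [mL_A; mL_B] = S·[w00; w01] and [mR_A; mR_B] = S·[w10; w11]:
  w00 = 1, w01 = 1, w10 = 1/2, w11 = -1

1 1 1/2 -1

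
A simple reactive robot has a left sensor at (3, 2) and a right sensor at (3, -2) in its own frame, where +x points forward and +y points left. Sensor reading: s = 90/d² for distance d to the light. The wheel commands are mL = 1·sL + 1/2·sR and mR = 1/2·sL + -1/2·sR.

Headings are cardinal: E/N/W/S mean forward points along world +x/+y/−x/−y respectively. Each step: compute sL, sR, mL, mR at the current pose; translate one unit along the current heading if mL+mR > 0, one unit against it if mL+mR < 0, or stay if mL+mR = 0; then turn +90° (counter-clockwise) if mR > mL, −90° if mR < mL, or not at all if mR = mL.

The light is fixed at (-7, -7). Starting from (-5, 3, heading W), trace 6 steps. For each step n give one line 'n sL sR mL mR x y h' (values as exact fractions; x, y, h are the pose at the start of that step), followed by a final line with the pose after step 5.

n=0: pose=(-5,3,W); sL=18/13, sR=18/29; mL=639/377, mR=144/377; mL+mR=27/13 → advance +1; mR−mL=-495/377 → turn -1·90°
n=1: pose=(-6,3,N); sL=9/17, sR=45/89; mL=2367/3026, mR=18/1513; mL+mR=27/34 → advance +1; mR−mL=-2331/3026 → turn -1·90°
n=2: pose=(-6,4,E); sL=18/37, sR=90/97; mL=3411/3589, mR=-792/3589; mL+mR=27/37 → advance +1; mR−mL=-4203/3589 → turn -1·90°
n=3: pose=(-5,4,S); sL=9/8, sR=45/32; mL=117/64, mR=-9/64; mL+mR=27/16 → advance +1; mR−mL=-63/32 → turn -1·90°
n=4: pose=(-5,3,W); sL=18/13, sR=18/29; mL=639/377, mR=144/377; mL+mR=27/13 → advance +1; mR−mL=-495/377 → turn -1·90°
n=5: pose=(-6,3,N); sL=9/17, sR=45/89; mL=2367/3026, mR=18/1513; mL+mR=27/34 → advance +1; mR−mL=-2331/3026 → turn -1·90°

0 18/13 18/29 639/377 144/377 -5 3 W
1 9/17 45/89 2367/3026 18/1513 -6 3 N
2 18/37 90/97 3411/3589 -792/3589 -6 4 E
3 9/8 45/32 117/64 -9/64 -5 4 S
4 18/13 18/29 639/377 144/377 -5 3 W
5 9/17 45/89 2367/3026 18/1513 -6 3 N
final -6 4 E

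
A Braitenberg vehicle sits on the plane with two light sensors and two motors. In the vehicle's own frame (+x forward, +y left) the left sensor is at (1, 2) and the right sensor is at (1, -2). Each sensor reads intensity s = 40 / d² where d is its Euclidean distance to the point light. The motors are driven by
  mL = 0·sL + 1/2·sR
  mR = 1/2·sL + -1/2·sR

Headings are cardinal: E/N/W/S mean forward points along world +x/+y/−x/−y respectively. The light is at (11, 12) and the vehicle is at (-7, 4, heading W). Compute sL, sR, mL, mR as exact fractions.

left sensor world pos  = (-8, 2); dL² = 461
right sensor world pos = (-8, 6); dR² = 397
sL = 40/461 = 40/461
sR = 40/397 = 40/397
mL = 0·sL + 1/2·sR = 20/397
mR = 1/2·sL + -1/2·sR = -1280/183017

40/461 40/397 20/397 -1280/183017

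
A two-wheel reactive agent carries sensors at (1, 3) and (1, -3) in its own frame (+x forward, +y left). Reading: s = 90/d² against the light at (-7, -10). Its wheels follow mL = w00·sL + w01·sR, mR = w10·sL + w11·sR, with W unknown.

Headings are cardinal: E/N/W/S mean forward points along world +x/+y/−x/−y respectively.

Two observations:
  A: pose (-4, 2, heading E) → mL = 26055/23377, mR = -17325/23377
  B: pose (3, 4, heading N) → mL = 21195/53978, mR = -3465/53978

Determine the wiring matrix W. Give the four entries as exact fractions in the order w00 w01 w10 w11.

1/2 1 1/2 -1

obs A: pose=(-4,2,E) → sL=90/241, sR=90/97, mL=26055/23377, mR=-17325/23377
obs B: pose=(3,4,N) → sL=45/137, sR=45/197, mL=21195/53978, mR=-3465/53978
sensor matrix S = [[90/241, 90/97], [45/137, 45/197]]; det S = -138461400/630921853
solve [mL_A; mL_B] = S·[w00; w01] and [mR_A; mR_B] = S·[w10; w11]:
  w00 = 1/2, w01 = 1, w10 = 1/2, w11 = -1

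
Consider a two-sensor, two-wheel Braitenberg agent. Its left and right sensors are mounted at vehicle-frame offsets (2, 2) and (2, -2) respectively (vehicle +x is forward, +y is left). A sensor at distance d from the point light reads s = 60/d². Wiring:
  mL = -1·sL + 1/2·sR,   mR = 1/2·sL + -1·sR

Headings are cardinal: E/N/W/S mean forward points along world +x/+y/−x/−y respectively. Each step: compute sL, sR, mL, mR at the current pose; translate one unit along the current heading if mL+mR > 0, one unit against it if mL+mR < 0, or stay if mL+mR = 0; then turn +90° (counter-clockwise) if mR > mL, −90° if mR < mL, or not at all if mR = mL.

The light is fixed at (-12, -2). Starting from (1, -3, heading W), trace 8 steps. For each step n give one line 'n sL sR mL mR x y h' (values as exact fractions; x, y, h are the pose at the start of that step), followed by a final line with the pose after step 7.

n=0: pose=(1,-3,W); sL=6/13, sR=30/61; mL=-171/793, mR=-207/793; mL+mR=-378/793 → advance -1; mR−mL=-36/793 → turn -1·90°
n=1: pose=(2,-3,N); sL=12/29, sR=60/257; mL=-2214/7453, mR=-198/7453; mL+mR=-2412/7453 → advance -1; mR−mL=2016/7453 → turn +1·90°
n=2: pose=(2,-4,W); sL=3/8, sR=5/12; mL=-1/6, mR=-11/48; mL+mR=-19/48 → advance -1; mR−mL=-1/16 → turn -1·90°
n=3: pose=(3,-4,N); sL=60/169, sR=60/289; mL=-12270/48841, mR=-1470/48841; mL+mR=-13740/48841 → advance -1; mR−mL=10800/48841 → turn +1·90°
n=4: pose=(3,-5,W); sL=30/97, sR=6/17; mL=-219/1649, mR=-327/1649; mL+mR=-546/1649 → advance -1; mR−mL=-108/1649 → turn -1·90°
n=5: pose=(4,-5,N); sL=60/197, sR=12/65; mL=-2718/12805, mR=-414/12805; mL+mR=-3132/12805 → advance -1; mR−mL=2304/12805 → turn +1·90°
n=6: pose=(4,-6,W); sL=15/58, sR=3/10; mL=-63/580, mR=-99/580; mL+mR=-81/290 → advance -1; mR−mL=-9/145 → turn -1·90°
n=7: pose=(5,-6,N); sL=60/229, sR=12/73; mL=-3006/16717, mR=-558/16717; mL+mR=-3564/16717 → advance -1; mR−mL=2448/16717 → turn +1·90°

0 6/13 30/61 -171/793 -207/793 1 -3 W
1 12/29 60/257 -2214/7453 -198/7453 2 -3 N
2 3/8 5/12 -1/6 -11/48 2 -4 W
3 60/169 60/289 -12270/48841 -1470/48841 3 -4 N
4 30/97 6/17 -219/1649 -327/1649 3 -5 W
5 60/197 12/65 -2718/12805 -414/12805 4 -5 N
6 15/58 3/10 -63/580 -99/580 4 -6 W
7 60/229 12/73 -3006/16717 -558/16717 5 -6 N
final 5 -7 W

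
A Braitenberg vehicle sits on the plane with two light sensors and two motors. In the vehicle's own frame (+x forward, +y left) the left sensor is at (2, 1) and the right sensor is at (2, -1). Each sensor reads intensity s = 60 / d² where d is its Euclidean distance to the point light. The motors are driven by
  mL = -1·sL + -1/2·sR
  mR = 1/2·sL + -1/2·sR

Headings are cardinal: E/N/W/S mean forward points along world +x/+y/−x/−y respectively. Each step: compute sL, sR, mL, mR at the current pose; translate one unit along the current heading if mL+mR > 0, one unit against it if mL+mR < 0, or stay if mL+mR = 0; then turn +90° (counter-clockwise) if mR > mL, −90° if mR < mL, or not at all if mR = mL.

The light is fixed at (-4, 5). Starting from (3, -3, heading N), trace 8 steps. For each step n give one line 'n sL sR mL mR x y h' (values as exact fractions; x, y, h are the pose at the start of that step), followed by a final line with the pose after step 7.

0 5/6 3/5 -17/15 7/60 3 -3 N
1 12/25 60/89 -1818/2225 -216/2225 3 -4 W
2 30/101 6/17 -813/1717 -48/1717 4 -4 S
3 60/149 60/181 -15330/26969 960/26969 4 -3 E
4 5/6 3/5 -17/15 7/60 3 -3 N
5 12/25 60/89 -1818/2225 -216/2225 3 -4 W
6 30/101 6/17 -813/1717 -48/1717 4 -4 S
7 60/149 60/181 -15330/26969 960/26969 4 -3 E
final 3 -3 N

n=0: pose=(3,-3,N); sL=5/6, sR=3/5; mL=-17/15, mR=7/60; mL+mR=-61/60 → advance -1; mR−mL=5/4 → turn +1·90°
n=1: pose=(3,-4,W); sL=12/25, sR=60/89; mL=-1818/2225, mR=-216/2225; mL+mR=-2034/2225 → advance -1; mR−mL=18/25 → turn +1·90°
n=2: pose=(4,-4,S); sL=30/101, sR=6/17; mL=-813/1717, mR=-48/1717; mL+mR=-861/1717 → advance -1; mR−mL=45/101 → turn +1·90°
n=3: pose=(4,-3,E); sL=60/149, sR=60/181; mL=-15330/26969, mR=960/26969; mL+mR=-14370/26969 → advance -1; mR−mL=90/149 → turn +1·90°
n=4: pose=(3,-3,N); sL=5/6, sR=3/5; mL=-17/15, mR=7/60; mL+mR=-61/60 → advance -1; mR−mL=5/4 → turn +1·90°
n=5: pose=(3,-4,W); sL=12/25, sR=60/89; mL=-1818/2225, mR=-216/2225; mL+mR=-2034/2225 → advance -1; mR−mL=18/25 → turn +1·90°
n=6: pose=(4,-4,S); sL=30/101, sR=6/17; mL=-813/1717, mR=-48/1717; mL+mR=-861/1717 → advance -1; mR−mL=45/101 → turn +1·90°
n=7: pose=(4,-3,E); sL=60/149, sR=60/181; mL=-15330/26969, mR=960/26969; mL+mR=-14370/26969 → advance -1; mR−mL=90/149 → turn +1·90°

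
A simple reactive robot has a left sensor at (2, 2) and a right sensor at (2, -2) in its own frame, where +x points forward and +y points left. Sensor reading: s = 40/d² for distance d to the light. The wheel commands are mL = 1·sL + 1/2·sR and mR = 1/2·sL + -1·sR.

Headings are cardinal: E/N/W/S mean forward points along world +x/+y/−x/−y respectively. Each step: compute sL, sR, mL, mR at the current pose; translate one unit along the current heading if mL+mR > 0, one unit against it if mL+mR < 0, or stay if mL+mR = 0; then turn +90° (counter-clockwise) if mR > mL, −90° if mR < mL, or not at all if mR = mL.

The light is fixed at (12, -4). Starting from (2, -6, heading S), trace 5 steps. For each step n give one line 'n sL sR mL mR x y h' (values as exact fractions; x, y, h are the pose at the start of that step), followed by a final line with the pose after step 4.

0 1/2 1/4 5/8 0 2 -6 S
1 40/169 8/29 1836/4901 -772/4901 2 -7 W
2 4/17 20/41 334/697 -258/697 1 -7 N
3 40/81 40/97 5500/7857 -1300/7857 1 -6 E
4 1/2 1/4 5/8 0 2 -6 S
final 2 -7 W

n=0: pose=(2,-6,S); sL=1/2, sR=1/4; mL=5/8, mR=0; mL+mR=5/8 → advance +1; mR−mL=-5/8 → turn -1·90°
n=1: pose=(2,-7,W); sL=40/169, sR=8/29; mL=1836/4901, mR=-772/4901; mL+mR=1064/4901 → advance +1; mR−mL=-2608/4901 → turn -1·90°
n=2: pose=(1,-7,N); sL=4/17, sR=20/41; mL=334/697, mR=-258/697; mL+mR=76/697 → advance +1; mR−mL=-592/697 → turn -1·90°
n=3: pose=(1,-6,E); sL=40/81, sR=40/97; mL=5500/7857, mR=-1300/7857; mL+mR=1400/2619 → advance +1; mR−mL=-6800/7857 → turn -1·90°
n=4: pose=(2,-6,S); sL=1/2, sR=1/4; mL=5/8, mR=0; mL+mR=5/8 → advance +1; mR−mL=-5/8 → turn -1·90°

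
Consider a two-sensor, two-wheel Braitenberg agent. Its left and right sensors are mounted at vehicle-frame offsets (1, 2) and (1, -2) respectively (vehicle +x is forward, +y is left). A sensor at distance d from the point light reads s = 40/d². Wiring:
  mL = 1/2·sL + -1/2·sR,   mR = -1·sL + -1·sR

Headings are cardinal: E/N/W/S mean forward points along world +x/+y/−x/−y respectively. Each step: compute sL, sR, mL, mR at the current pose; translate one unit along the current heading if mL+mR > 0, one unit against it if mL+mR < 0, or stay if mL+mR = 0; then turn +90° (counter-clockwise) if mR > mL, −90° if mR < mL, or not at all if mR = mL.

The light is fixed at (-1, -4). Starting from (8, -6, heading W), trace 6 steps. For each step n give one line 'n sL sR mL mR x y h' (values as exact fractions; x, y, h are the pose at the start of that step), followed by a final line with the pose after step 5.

n=0: pose=(8,-6,W); sL=1/2, sR=5/8; mL=-1/16, mR=-9/8; mL+mR=-19/16 → advance -1; mR−mL=-17/16 → turn -1·90°
n=1: pose=(9,-6,N); sL=8/13, sR=8/29; mL=64/377, mR=-336/377; mL+mR=-272/377 → advance -1; mR−mL=-400/377 → turn -1·90°
n=2: pose=(9,-7,E); sL=20/61, sR=20/73; mL=120/4453, mR=-2680/4453; mL+mR=-2560/4453 → advance -1; mR−mL=-2800/4453 → turn -1·90°
n=3: pose=(8,-7,S); sL=40/137, sR=8/13; mL=-288/1781, mR=-1616/1781; mL+mR=-1904/1781 → advance -1; mR−mL=-1328/1781 → turn -1·90°
n=4: pose=(8,-6,W); sL=1/2, sR=5/8; mL=-1/16, mR=-9/8; mL+mR=-19/16 → advance -1; mR−mL=-17/16 → turn -1·90°
n=5: pose=(9,-6,N); sL=8/13, sR=8/29; mL=64/377, mR=-336/377; mL+mR=-272/377 → advance -1; mR−mL=-400/377 → turn -1·90°

0 1/2 5/8 -1/16 -9/8 8 -6 W
1 8/13 8/29 64/377 -336/377 9 -6 N
2 20/61 20/73 120/4453 -2680/4453 9 -7 E
3 40/137 8/13 -288/1781 -1616/1781 8 -7 S
4 1/2 5/8 -1/16 -9/8 8 -6 W
5 8/13 8/29 64/377 -336/377 9 -6 N
final 9 -7 E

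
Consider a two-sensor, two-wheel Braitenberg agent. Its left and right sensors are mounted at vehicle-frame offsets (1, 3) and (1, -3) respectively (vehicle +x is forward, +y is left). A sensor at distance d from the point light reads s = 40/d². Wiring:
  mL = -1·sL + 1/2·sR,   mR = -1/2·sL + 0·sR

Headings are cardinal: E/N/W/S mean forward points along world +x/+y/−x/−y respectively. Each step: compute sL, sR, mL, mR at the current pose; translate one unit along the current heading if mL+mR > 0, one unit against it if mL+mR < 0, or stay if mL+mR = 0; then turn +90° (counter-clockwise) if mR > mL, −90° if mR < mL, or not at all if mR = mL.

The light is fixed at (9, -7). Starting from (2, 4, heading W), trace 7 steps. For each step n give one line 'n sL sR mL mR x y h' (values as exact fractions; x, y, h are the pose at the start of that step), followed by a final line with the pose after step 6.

0 5/16 2/13 -49/208 -5/32 2 4 W
1 40/109 40/181 -5060/19729 -20/109 3 4 S
2 4/25 20/53 38/1325 -2/25 3 5 E
3 40/137 40/221 -6100/30277 -20/137 2 5 S
4 10/73 5/17 25/2482 -5/73 2 6 E
5 40/169 8/53 -1444/8957 -20/169 1 6 S
6 20/169 4/17 -2/2873 -10/169 1 7 E
final 0 7 S

n=0: pose=(2,4,W); sL=5/16, sR=2/13; mL=-49/208, mR=-5/32; mL+mR=-163/416 → advance -1; mR−mL=33/416 → turn +1·90°
n=1: pose=(3,4,S); sL=40/109, sR=40/181; mL=-5060/19729, mR=-20/109; mL+mR=-8680/19729 → advance -1; mR−mL=1440/19729 → turn +1·90°
n=2: pose=(3,5,E); sL=4/25, sR=20/53; mL=38/1325, mR=-2/25; mL+mR=-68/1325 → advance -1; mR−mL=-144/1325 → turn -1·90°
n=3: pose=(2,5,S); sL=40/137, sR=40/221; mL=-6100/30277, mR=-20/137; mL+mR=-10520/30277 → advance -1; mR−mL=1680/30277 → turn +1·90°
n=4: pose=(2,6,E); sL=10/73, sR=5/17; mL=25/2482, mR=-5/73; mL+mR=-145/2482 → advance -1; mR−mL=-195/2482 → turn -1·90°
n=5: pose=(1,6,S); sL=40/169, sR=8/53; mL=-1444/8957, mR=-20/169; mL+mR=-2504/8957 → advance -1; mR−mL=384/8957 → turn +1·90°
n=6: pose=(1,7,E); sL=20/169, sR=4/17; mL=-2/2873, mR=-10/169; mL+mR=-172/2873 → advance -1; mR−mL=-168/2873 → turn -1·90°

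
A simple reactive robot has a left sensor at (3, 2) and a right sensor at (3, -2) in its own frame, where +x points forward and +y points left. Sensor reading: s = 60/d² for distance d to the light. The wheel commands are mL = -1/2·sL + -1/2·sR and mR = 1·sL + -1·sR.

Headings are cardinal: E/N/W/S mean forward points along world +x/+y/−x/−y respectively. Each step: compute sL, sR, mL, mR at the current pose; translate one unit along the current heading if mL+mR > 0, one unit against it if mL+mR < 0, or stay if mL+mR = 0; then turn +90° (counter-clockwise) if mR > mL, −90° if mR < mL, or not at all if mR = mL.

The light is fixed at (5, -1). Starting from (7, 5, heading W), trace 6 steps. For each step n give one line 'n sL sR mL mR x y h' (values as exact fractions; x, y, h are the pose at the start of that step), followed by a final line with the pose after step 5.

0 60/17 12/13 -492/221 576/221 7 5 W
1 10/3 6 -14/3 -8/3 6 5 S
2 60/97 60/41 -4140/3977 -3360/3977 6 6 E
3 15/26 15/26 -15/26 0 5 6 N
4 12/5 60/73 -588/365 576/365 5 5 W
5 10/3 6 -14/3 -8/3 6 5 S
final 6 6 E

n=0: pose=(7,5,W); sL=60/17, sR=12/13; mL=-492/221, mR=576/221; mL+mR=84/221 → advance +1; mR−mL=1068/221 → turn +1·90°
n=1: pose=(6,5,S); sL=10/3, sR=6; mL=-14/3, mR=-8/3; mL+mR=-22/3 → advance -1; mR−mL=2 → turn +1·90°
n=2: pose=(6,6,E); sL=60/97, sR=60/41; mL=-4140/3977, mR=-3360/3977; mL+mR=-7500/3977 → advance -1; mR−mL=780/3977 → turn +1·90°
n=3: pose=(5,6,N); sL=15/26, sR=15/26; mL=-15/26, mR=0; mL+mR=-15/26 → advance -1; mR−mL=15/26 → turn +1·90°
n=4: pose=(5,5,W); sL=12/5, sR=60/73; mL=-588/365, mR=576/365; mL+mR=-12/365 → advance -1; mR−mL=1164/365 → turn +1·90°
n=5: pose=(6,5,S); sL=10/3, sR=6; mL=-14/3, mR=-8/3; mL+mR=-22/3 → advance -1; mR−mL=2 → turn +1·90°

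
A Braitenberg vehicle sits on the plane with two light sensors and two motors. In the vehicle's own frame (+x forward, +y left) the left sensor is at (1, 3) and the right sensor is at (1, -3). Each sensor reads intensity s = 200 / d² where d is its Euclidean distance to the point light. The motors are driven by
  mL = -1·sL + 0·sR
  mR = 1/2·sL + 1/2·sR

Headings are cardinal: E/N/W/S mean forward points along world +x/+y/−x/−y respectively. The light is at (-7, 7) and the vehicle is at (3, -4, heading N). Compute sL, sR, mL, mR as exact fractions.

200/149 200/269 -200/149 41800/40081

left sensor world pos  = (0, -3); dL² = 149
right sensor world pos = (6, -3); dR² = 269
sL = 200/149 = 200/149
sR = 200/269 = 200/269
mL = -1·sL + 0·sR = -200/149
mR = 1/2·sL + 1/2·sR = 41800/40081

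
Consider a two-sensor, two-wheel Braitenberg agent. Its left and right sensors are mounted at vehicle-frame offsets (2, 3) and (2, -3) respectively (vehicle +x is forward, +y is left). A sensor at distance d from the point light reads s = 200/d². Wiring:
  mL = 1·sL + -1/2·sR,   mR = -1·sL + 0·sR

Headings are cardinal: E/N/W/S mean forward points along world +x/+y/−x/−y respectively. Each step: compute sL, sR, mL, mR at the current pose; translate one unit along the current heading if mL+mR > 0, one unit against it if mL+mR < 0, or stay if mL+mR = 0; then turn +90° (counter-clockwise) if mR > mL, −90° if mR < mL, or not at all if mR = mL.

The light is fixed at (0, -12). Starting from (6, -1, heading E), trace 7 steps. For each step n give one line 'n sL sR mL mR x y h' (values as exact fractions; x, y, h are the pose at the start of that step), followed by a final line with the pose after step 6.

0 10/13 25/16 -5/416 -10/13 6 -1 E
1 40/29 40/17 100/493 -40/29 5 -1 S
2 20/9 100/117 70/39 -20/9 5 0 W
3 40/41 200/277 6980/11357 -40/41 6 0 N
4 10/13 25/16 -5/416 -10/13 6 -1 E
5 40/29 40/17 100/493 -40/29 5 -1 S
6 20/9 100/117 70/39 -20/9 5 0 W
final 6 0 N

n=0: pose=(6,-1,E); sL=10/13, sR=25/16; mL=-5/416, mR=-10/13; mL+mR=-25/32 → advance -1; mR−mL=-315/416 → turn -1·90°
n=1: pose=(5,-1,S); sL=40/29, sR=40/17; mL=100/493, mR=-40/29; mL+mR=-20/17 → advance -1; mR−mL=-780/493 → turn -1·90°
n=2: pose=(5,0,W); sL=20/9, sR=100/117; mL=70/39, mR=-20/9; mL+mR=-50/117 → advance -1; mR−mL=-470/117 → turn -1·90°
n=3: pose=(6,0,N); sL=40/41, sR=200/277; mL=6980/11357, mR=-40/41; mL+mR=-100/277 → advance -1; mR−mL=-18060/11357 → turn -1·90°
n=4: pose=(6,-1,E); sL=10/13, sR=25/16; mL=-5/416, mR=-10/13; mL+mR=-25/32 → advance -1; mR−mL=-315/416 → turn -1·90°
n=5: pose=(5,-1,S); sL=40/29, sR=40/17; mL=100/493, mR=-40/29; mL+mR=-20/17 → advance -1; mR−mL=-780/493 → turn -1·90°
n=6: pose=(5,0,W); sL=20/9, sR=100/117; mL=70/39, mR=-20/9; mL+mR=-50/117 → advance -1; mR−mL=-470/117 → turn -1·90°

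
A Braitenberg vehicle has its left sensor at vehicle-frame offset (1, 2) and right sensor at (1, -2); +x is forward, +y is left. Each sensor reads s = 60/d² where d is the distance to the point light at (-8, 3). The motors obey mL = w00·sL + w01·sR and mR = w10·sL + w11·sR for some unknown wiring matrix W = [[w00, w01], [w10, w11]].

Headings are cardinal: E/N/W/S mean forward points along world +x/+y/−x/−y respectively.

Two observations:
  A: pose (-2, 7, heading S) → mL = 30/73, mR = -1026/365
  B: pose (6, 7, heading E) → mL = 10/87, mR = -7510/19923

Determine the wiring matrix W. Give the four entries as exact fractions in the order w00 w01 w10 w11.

obs A: pose=(-2,7,S) → sL=60/73, sR=12/5, mL=30/73, mR=-1026/365
obs B: pose=(6,7,E) → sL=20/87, sR=60/229, mL=10/87, mR=-7510/19923
sensor matrix S = [[60/73, 12/5], [20/87, 60/229]]; det S = -163072/484793
solve [mL_A; mL_B] = S·[w00; w01] and [mR_A; mR_B] = S·[w10; w11]:
  w00 = 1/2, w01 = 0, w10 = -1/2, w11 = -1

1/2 0 -1/2 -1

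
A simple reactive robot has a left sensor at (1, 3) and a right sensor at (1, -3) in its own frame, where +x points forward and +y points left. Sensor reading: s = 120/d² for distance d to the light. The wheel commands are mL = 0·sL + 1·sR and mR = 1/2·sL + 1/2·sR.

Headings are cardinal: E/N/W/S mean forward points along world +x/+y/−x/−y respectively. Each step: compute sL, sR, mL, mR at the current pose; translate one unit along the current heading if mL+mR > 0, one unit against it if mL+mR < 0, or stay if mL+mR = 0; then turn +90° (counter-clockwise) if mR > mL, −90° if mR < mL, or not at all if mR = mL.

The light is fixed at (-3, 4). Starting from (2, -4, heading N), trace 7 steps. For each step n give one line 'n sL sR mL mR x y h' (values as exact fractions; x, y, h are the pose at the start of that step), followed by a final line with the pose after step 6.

n=0: pose=(2,-4,N); sL=120/53, sR=120/113; mL=120/113, mR=9960/5989; mL+mR=16320/5989 → advance +1; mR−mL=3600/5989 → turn +1·90°
n=1: pose=(2,-3,W); sL=30/29, sR=15/4; mL=15/4, mR=555/232; mL+mR=1425/232 → advance +1; mR−mL=-315/232 → turn -1·90°
n=2: pose=(1,-3,N); sL=120/37, sR=24/17; mL=24/17, mR=1464/629; mL+mR=2352/629 → advance +1; mR−mL=576/629 → turn +1·90°
n=3: pose=(1,-2,W); sL=4/3, sR=20/3; mL=20/3, mR=4; mL+mR=32/3 → advance +1; mR−mL=-8/3 → turn -1·90°
n=4: pose=(0,-2,N); sL=24/5, sR=120/61; mL=120/61, mR=1032/305; mL+mR=1632/305 → advance +1; mR−mL=432/305 → turn +1·90°
n=5: pose=(0,-1,W); sL=30/17, sR=15; mL=15, mR=285/34; mL+mR=795/34 → advance +1; mR−mL=-225/34 → turn -1·90°
n=6: pose=(-1,-1,N); sL=120/17, sR=120/41; mL=120/41, mR=3480/697; mL+mR=5520/697 → advance +1; mR−mL=1440/697 → turn +1·90°

0 120/53 120/113 120/113 9960/5989 2 -4 N
1 30/29 15/4 15/4 555/232 2 -3 W
2 120/37 24/17 24/17 1464/629 1 -3 N
3 4/3 20/3 20/3 4 1 -2 W
4 24/5 120/61 120/61 1032/305 0 -2 N
5 30/17 15 15 285/34 0 -1 W
6 120/17 120/41 120/41 3480/697 -1 -1 N
final -1 0 W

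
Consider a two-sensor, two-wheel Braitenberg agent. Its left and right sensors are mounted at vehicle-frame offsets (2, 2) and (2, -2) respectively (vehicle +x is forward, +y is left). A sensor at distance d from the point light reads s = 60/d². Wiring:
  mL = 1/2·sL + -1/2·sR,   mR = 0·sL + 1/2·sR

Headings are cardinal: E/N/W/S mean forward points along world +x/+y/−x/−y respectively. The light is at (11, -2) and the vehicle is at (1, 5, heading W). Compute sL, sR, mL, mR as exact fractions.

left sensor world pos  = (-1, 3); dL² = 169
right sensor world pos = (-1, 7); dR² = 225
sL = 60/169 = 60/169
sR = 60/225 = 4/15
mL = 1/2·sL + -1/2·sR = 112/2535
mR = 0·sL + 1/2·sR = 2/15

60/169 4/15 112/2535 2/15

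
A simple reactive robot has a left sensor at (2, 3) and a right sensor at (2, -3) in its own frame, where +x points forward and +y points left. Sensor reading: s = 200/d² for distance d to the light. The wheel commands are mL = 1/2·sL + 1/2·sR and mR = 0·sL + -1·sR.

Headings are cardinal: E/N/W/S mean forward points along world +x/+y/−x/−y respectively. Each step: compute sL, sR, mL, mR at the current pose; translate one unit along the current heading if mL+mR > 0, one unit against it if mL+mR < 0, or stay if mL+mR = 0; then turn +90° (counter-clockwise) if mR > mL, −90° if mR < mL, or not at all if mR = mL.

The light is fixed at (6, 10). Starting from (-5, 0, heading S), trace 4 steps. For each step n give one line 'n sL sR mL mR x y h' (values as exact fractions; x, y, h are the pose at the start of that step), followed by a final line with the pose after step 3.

0 25/26 10/17 685/884 -10/17 -5 0 S
1 40/73 200/233 11960/17009 -200/233 -5 -1 W
2 4/5 20/13 76/65 -20/13 -4 -1 N
3 40/29 200/289 8680/8381 -200/289 -4 -2 E
final -3 -2 S

n=0: pose=(-5,0,S); sL=25/26, sR=10/17; mL=685/884, mR=-10/17; mL+mR=165/884 → advance +1; mR−mL=-1205/884 → turn -1·90°
n=1: pose=(-5,-1,W); sL=40/73, sR=200/233; mL=11960/17009, mR=-200/233; mL+mR=-2640/17009 → advance -1; mR−mL=-26560/17009 → turn -1·90°
n=2: pose=(-4,-1,N); sL=4/5, sR=20/13; mL=76/65, mR=-20/13; mL+mR=-24/65 → advance -1; mR−mL=-176/65 → turn -1·90°
n=3: pose=(-4,-2,E); sL=40/29, sR=200/289; mL=8680/8381, mR=-200/289; mL+mR=2880/8381 → advance +1; mR−mL=-14480/8381 → turn -1·90°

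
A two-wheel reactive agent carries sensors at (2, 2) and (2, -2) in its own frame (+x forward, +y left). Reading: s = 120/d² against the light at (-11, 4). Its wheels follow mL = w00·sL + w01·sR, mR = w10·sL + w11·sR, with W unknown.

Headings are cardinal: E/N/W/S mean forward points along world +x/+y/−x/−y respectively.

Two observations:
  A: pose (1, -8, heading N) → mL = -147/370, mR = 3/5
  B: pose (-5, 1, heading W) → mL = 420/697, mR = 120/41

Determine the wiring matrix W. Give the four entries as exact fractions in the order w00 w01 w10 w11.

-1 1/2 1 0

obs A: pose=(1,-8,N) → sL=3/5, sR=15/37, mL=-147/370, mR=3/5
obs B: pose=(-5,1,W) → sL=120/41, sR=120/17, mL=420/697, mR=120/41
sensor matrix S = [[3/5, 15/37], [120/41, 120/17]]; det S = 78624/25789
solve [mL_A; mL_B] = S·[w00; w01] and [mR_A; mR_B] = S·[w10; w11]:
  w00 = -1, w01 = 1/2, w10 = 1, w11 = 0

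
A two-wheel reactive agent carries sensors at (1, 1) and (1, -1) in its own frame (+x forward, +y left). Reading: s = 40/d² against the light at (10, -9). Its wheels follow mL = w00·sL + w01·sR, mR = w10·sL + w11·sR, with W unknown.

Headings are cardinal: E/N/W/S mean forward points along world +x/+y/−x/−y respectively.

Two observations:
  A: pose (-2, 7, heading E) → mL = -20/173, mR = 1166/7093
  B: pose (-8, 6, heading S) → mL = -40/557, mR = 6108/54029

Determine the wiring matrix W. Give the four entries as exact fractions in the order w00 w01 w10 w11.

0 -1 1/2 1

obs A: pose=(-2,7,E) → sL=4/41, sR=20/173, mL=-20/173, mR=1166/7093
obs B: pose=(-8,6,S) → sL=8/97, sR=40/557, mL=-40/557, mR=6108/54029
sensor matrix S = [[4/41, 20/173], [8/97, 40/557]]; det S = -968960/383227697
solve [mL_A; mL_B] = S·[w00; w01] and [mR_A; mR_B] = S·[w10; w11]:
  w00 = 0, w01 = -1, w10 = 1/2, w11 = 1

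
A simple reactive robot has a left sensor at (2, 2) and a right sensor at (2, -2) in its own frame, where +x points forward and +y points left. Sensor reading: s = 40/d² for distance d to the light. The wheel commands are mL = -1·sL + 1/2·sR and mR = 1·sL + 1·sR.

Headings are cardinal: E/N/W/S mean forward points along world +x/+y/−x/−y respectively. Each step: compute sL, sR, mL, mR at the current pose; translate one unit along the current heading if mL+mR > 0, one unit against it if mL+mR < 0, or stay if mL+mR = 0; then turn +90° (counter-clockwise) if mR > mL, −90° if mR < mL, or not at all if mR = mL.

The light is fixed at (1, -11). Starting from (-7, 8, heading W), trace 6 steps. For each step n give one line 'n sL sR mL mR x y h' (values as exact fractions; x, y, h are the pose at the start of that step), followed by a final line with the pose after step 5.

0 40/389 40/541 -13860/210449 37200/210449 -7 8 W
1 20/169 4/41 -482/6929 1496/6929 -8 8 S
2 40/449 8/61 -644/27389 6032/27389 -8 7 E
3 2/25 10/109 -93/2725 468/2725 -7 7 N
4 40/389 40/541 -13860/210449 37200/210449 -7 8 W
5 20/169 4/41 -482/6929 1496/6929 -8 8 S
final -8 7 E

n=0: pose=(-7,8,W); sL=40/389, sR=40/541; mL=-13860/210449, mR=37200/210449; mL+mR=60/541 → advance +1; mR−mL=51060/210449 → turn +1·90°
n=1: pose=(-8,8,S); sL=20/169, sR=4/41; mL=-482/6929, mR=1496/6929; mL+mR=6/41 → advance +1; mR−mL=1978/6929 → turn +1·90°
n=2: pose=(-8,7,E); sL=40/449, sR=8/61; mL=-644/27389, mR=6032/27389; mL+mR=12/61 → advance +1; mR−mL=6676/27389 → turn +1·90°
n=3: pose=(-7,7,N); sL=2/25, sR=10/109; mL=-93/2725, mR=468/2725; mL+mR=15/109 → advance +1; mR−mL=561/2725 → turn +1·90°
n=4: pose=(-7,8,W); sL=40/389, sR=40/541; mL=-13860/210449, mR=37200/210449; mL+mR=60/541 → advance +1; mR−mL=51060/210449 → turn +1·90°
n=5: pose=(-8,8,S); sL=20/169, sR=4/41; mL=-482/6929, mR=1496/6929; mL+mR=6/41 → advance +1; mR−mL=1978/6929 → turn +1·90°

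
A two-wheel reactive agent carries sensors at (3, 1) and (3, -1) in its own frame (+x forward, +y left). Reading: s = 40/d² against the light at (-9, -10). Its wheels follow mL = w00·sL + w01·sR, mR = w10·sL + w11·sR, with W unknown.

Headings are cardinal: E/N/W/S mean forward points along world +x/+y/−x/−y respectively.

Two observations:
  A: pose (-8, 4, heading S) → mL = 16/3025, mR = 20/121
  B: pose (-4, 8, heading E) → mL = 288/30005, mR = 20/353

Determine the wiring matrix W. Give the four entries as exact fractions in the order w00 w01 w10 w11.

obs A: pose=(-8,4,S) → sL=8/25, sR=40/121, mL=16/3025, mR=20/121
obs B: pose=(-4,8,E) → sL=8/85, sR=40/353, mL=288/30005, mR=20/353
sensor matrix S = [[8/25, 40/121], [8/85, 40/353]]; det S = 18688/3630605
solve [mL_A; mL_B] = S·[w00; w01] and [mR_A; mR_B] = S·[w10; w11]:
  w00 = -1/2, w01 = 1/2, w10 = 0, w11 = 1/2

-1/2 1/2 0 1/2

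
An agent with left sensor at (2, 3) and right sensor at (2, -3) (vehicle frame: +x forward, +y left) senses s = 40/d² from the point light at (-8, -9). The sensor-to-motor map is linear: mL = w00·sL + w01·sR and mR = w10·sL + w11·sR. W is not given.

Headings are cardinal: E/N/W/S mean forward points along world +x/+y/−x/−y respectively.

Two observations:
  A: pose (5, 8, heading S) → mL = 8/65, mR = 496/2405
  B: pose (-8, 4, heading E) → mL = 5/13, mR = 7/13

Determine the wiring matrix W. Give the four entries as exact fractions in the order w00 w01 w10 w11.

0 1 1 1

obs A: pose=(5,8,S) → sL=40/481, sR=8/65, mL=8/65, mR=496/2405
obs B: pose=(-8,4,E) → sL=2/13, sR=5/13, mL=5/13, mR=7/13
sensor matrix S = [[40/481, 8/65], [2/13, 5/13]]; det S = 408/31265
solve [mL_A; mL_B] = S·[w00; w01] and [mR_A; mR_B] = S·[w10; w11]:
  w00 = 0, w01 = 1, w10 = 1, w11 = 1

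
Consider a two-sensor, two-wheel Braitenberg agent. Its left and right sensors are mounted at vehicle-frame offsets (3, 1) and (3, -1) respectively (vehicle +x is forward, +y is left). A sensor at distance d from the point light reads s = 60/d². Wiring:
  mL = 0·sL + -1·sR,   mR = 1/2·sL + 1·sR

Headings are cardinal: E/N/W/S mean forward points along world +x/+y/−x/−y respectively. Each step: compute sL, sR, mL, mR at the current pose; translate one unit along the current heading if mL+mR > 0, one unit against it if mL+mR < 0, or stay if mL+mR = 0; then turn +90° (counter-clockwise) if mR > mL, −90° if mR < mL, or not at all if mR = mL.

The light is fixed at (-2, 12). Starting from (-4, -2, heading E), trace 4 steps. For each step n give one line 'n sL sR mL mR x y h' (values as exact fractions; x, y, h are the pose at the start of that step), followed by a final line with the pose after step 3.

n=0: pose=(-4,-2,E); sL=6/17, sR=30/113; mL=-30/113, mR=849/1921; mL+mR=3/17 → advance +1; mR−mL=1359/1921 → turn +1·90°
n=1: pose=(-3,-2,N); sL=12/25, sR=60/121; mL=-60/121, mR=2226/3025; mL+mR=6/25 → advance +1; mR−mL=3726/3025 → turn +1·90°
n=2: pose=(-3,-1,W); sL=15/53, sR=3/8; mL=-3/8, mR=219/424; mL+mR=15/106 → advance +1; mR−mL=189/212 → turn +1·90°
n=3: pose=(-4,-1,S); sL=60/257, sR=12/53; mL=-12/53, mR=4674/13621; mL+mR=30/257 → advance +1; mR−mL=7758/13621 → turn +1·90°

0 6/17 30/113 -30/113 849/1921 -4 -2 E
1 12/25 60/121 -60/121 2226/3025 -3 -2 N
2 15/53 3/8 -3/8 219/424 -3 -1 W
3 60/257 12/53 -12/53 4674/13621 -4 -1 S
final -4 -2 E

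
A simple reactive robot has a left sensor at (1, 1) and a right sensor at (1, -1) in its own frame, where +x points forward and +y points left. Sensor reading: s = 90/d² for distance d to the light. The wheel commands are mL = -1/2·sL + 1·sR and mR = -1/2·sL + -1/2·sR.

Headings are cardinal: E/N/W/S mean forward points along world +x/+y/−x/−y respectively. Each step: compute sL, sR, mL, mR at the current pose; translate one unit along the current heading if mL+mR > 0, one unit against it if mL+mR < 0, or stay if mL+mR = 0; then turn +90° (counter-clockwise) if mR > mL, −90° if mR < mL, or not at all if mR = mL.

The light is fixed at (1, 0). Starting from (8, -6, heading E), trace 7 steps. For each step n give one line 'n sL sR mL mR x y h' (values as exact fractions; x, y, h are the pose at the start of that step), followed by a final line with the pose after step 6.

n=0: pose=(8,-6,E); sL=90/89, sR=90/113; mL=2925/10057, mR=-9090/10057; mL+mR=-6165/10057 → advance -1; mR−mL=-135/113 → turn -1·90°
n=1: pose=(7,-6,S); sL=45/49, sR=45/37; mL=2745/3626, mR=-1935/1813; mL+mR=-1125/3626 → advance -1; mR−mL=-135/74 → turn -1·90°
n=2: pose=(7,-5,W); sL=90/61, sR=90/41; mL=3645/2501, mR=-4590/2501; mL+mR=-945/2501 → advance -1; mR−mL=-135/41 → turn -1·90°
n=3: pose=(8,-5,N); sL=45/26, sR=9/8; mL=27/104, mR=-297/208; mL+mR=-243/208 → advance -1; mR−mL=-27/16 → turn -1·90°
n=4: pose=(8,-6,E); sL=90/89, sR=90/113; mL=2925/10057, mR=-9090/10057; mL+mR=-6165/10057 → advance -1; mR−mL=-135/113 → turn -1·90°
n=5: pose=(7,-6,S); sL=45/49, sR=45/37; mL=2745/3626, mR=-1935/1813; mL+mR=-1125/3626 → advance -1; mR−mL=-135/74 → turn -1·90°
n=6: pose=(7,-5,W); sL=90/61, sR=90/41; mL=3645/2501, mR=-4590/2501; mL+mR=-945/2501 → advance -1; mR−mL=-135/41 → turn -1·90°

0 90/89 90/113 2925/10057 -9090/10057 8 -6 E
1 45/49 45/37 2745/3626 -1935/1813 7 -6 S
2 90/61 90/41 3645/2501 -4590/2501 7 -5 W
3 45/26 9/8 27/104 -297/208 8 -5 N
4 90/89 90/113 2925/10057 -9090/10057 8 -6 E
5 45/49 45/37 2745/3626 -1935/1813 7 -6 S
6 90/61 90/41 3645/2501 -4590/2501 7 -5 W
final 8 -5 N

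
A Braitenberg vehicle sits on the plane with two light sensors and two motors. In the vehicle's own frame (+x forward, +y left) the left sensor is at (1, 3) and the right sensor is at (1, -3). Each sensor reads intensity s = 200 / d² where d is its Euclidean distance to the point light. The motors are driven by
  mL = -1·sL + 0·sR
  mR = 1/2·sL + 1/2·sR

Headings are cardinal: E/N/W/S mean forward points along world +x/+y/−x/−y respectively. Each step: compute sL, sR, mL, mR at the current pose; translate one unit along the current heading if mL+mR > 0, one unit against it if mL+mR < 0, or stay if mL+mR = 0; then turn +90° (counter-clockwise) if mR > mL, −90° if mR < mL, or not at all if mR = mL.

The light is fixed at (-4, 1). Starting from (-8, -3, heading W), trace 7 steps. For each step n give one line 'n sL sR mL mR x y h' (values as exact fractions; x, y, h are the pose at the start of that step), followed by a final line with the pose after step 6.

n=0: pose=(-8,-3,W); sL=100/37, sR=100/13; mL=-100/37, mR=2500/481; mL+mR=1200/481 → advance +1; mR−mL=3800/481 → turn +1·90°
n=1: pose=(-9,-3,S); sL=200/29, sR=200/89; mL=-200/29, mR=11800/2581; mL+mR=-6000/2581 → advance -1; mR−mL=29600/2581 → turn +1·90°
n=2: pose=(-9,-2,E); sL=25/2, sR=50/13; mL=-25/2, mR=425/52; mL+mR=-225/52 → advance -1; mR−mL=1075/52 → turn +1·90°
n=3: pose=(-10,-2,N); sL=40/17, sR=200/13; mL=-40/17, mR=1960/221; mL+mR=1440/221 → advance +1; mR−mL=2480/221 → turn +1·90°
n=4: pose=(-10,-1,W); sL=100/37, sR=4; mL=-100/37, mR=124/37; mL+mR=24/37 → advance +1; mR−mL=224/37 → turn +1·90°
n=5: pose=(-11,-1,S); sL=8, sR=200/109; mL=-8, mR=536/109; mL+mR=-336/109 → advance -1; mR−mL=1408/109 → turn +1·90°
n=6: pose=(-11,0,E); sL=5, sR=50/13; mL=-5, mR=115/26; mL+mR=-15/26 → advance -1; mR−mL=245/26 → turn +1·90°

0 100/37 100/13 -100/37 2500/481 -8 -3 W
1 200/29 200/89 -200/29 11800/2581 -9 -3 S
2 25/2 50/13 -25/2 425/52 -9 -2 E
3 40/17 200/13 -40/17 1960/221 -10 -2 N
4 100/37 4 -100/37 124/37 -10 -1 W
5 8 200/109 -8 536/109 -11 -1 S
6 5 50/13 -5 115/26 -11 0 E
final -12 0 N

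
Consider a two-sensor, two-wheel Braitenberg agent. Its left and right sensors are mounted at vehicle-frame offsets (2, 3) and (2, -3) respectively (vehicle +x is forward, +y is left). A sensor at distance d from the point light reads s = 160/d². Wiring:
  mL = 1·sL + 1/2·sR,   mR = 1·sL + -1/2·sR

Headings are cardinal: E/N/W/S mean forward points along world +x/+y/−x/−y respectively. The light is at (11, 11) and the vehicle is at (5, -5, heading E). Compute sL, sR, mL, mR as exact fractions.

left sensor world pos  = (7, -2); dL² = 185
right sensor world pos = (7, -8); dR² = 377
sL = 160/185 = 32/37
sR = 160/377 = 160/377
mL = 1·sL + 1/2·sR = 15024/13949
mR = 1·sL + -1/2·sR = 9104/13949

32/37 160/377 15024/13949 9104/13949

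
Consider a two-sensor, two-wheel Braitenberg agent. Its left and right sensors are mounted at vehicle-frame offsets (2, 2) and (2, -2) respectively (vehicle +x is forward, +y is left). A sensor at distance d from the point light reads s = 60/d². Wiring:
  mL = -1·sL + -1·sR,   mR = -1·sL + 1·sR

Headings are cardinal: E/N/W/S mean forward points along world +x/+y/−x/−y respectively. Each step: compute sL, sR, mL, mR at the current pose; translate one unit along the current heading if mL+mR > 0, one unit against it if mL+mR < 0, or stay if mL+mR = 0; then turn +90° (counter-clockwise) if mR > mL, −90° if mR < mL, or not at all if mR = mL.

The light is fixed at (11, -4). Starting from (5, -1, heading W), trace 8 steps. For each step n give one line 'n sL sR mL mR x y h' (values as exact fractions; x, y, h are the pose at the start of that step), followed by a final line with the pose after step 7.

n=0: pose=(5,-1,W); sL=12/13, sR=60/89; mL=-1848/1157, mR=-288/1157; mL+mR=-24/13 → advance -1; mR−mL=120/89 → turn +1·90°
n=1: pose=(6,-1,S); sL=6, sR=6/5; mL=-36/5, mR=-24/5; mL+mR=-12 → advance -1; mR−mL=12/5 → turn +1·90°
n=2: pose=(6,0,E); sL=4/3, sR=60/13; mL=-232/39, mR=128/39; mL+mR=-8/3 → advance -1; mR−mL=120/13 → turn +1·90°
n=3: pose=(5,0,N); sL=3/5, sR=15/13; mL=-114/65, mR=36/65; mL+mR=-6/5 → advance -1; mR−mL=30/13 → turn +1·90°
n=4: pose=(5,-1,W); sL=12/13, sR=60/89; mL=-1848/1157, mR=-288/1157; mL+mR=-24/13 → advance -1; mR−mL=120/89 → turn +1·90°
n=5: pose=(6,-1,S); sL=6, sR=6/5; mL=-36/5, mR=-24/5; mL+mR=-12 → advance -1; mR−mL=12/5 → turn +1·90°
n=6: pose=(6,0,E); sL=4/3, sR=60/13; mL=-232/39, mR=128/39; mL+mR=-8/3 → advance -1; mR−mL=120/13 → turn +1·90°
n=7: pose=(5,0,N); sL=3/5, sR=15/13; mL=-114/65, mR=36/65; mL+mR=-6/5 → advance -1; mR−mL=30/13 → turn +1·90°

0 12/13 60/89 -1848/1157 -288/1157 5 -1 W
1 6 6/5 -36/5 -24/5 6 -1 S
2 4/3 60/13 -232/39 128/39 6 0 E
3 3/5 15/13 -114/65 36/65 5 0 N
4 12/13 60/89 -1848/1157 -288/1157 5 -1 W
5 6 6/5 -36/5 -24/5 6 -1 S
6 4/3 60/13 -232/39 128/39 6 0 E
7 3/5 15/13 -114/65 36/65 5 0 N
final 5 -1 W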